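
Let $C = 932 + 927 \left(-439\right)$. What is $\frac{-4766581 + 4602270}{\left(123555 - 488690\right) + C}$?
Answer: $\frac{164311}{771156} \approx 0.21307$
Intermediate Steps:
$C = -406021$ ($C = 932 - 406953 = -406021$)
$\frac{-4766581 + 4602270}{\left(123555 - 488690\right) + C} = \frac{-4766581 + 4602270}{\left(123555 - 488690\right) - 406021} = - \frac{164311}{\left(123555 - 488690\right) - 406021} = - \frac{164311}{-365135 - 406021} = - \frac{164311}{-771156} = \left(-164311\right) \left(- \frac{1}{771156}\right) = \frac{164311}{771156}$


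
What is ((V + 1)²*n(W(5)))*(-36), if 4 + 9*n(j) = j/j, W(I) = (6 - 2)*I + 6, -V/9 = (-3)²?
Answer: 76800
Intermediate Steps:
V = -81 (V = -9*(-3)² = -9*9 = -81)
W(I) = 6 + 4*I (W(I) = 4*I + 6 = 6 + 4*I)
n(j) = -⅓ (n(j) = -4/9 + (j/j)/9 = -4/9 + (⅑)*1 = -4/9 + ⅑ = -⅓)
((V + 1)²*n(W(5)))*(-36) = ((-81 + 1)²*(-⅓))*(-36) = ((-80)²*(-⅓))*(-36) = (6400*(-⅓))*(-36) = -6400/3*(-36) = 76800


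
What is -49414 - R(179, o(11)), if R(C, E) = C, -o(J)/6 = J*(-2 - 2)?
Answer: -49593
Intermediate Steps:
o(J) = 24*J (o(J) = -6*J*(-2 - 2) = -6*J*(-4) = -(-24)*J = 24*J)
-49414 - R(179, o(11)) = -49414 - 1*179 = -49414 - 179 = -49593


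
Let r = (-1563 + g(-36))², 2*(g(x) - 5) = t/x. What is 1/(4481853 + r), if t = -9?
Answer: 64/442164961 ≈ 1.4474e-7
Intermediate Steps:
g(x) = 5 - 9/(2*x) (g(x) = 5 + (-9/x)/2 = 5 - 9/(2*x))
r = 155326369/64 (r = (-1563 + (5 - 9/2/(-36)))² = (-1563 + (5 - 9/2*(-1/36)))² = (-1563 + (5 + ⅛))² = (-1563 + 41/8)² = (-12463/8)² = 155326369/64 ≈ 2.4270e+6)
1/(4481853 + r) = 1/(4481853 + 155326369/64) = 1/(442164961/64) = 64/442164961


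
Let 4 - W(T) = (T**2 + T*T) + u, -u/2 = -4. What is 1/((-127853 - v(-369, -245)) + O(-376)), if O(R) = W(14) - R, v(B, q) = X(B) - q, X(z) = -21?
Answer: -1/128097 ≈ -7.8066e-6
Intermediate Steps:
u = 8 (u = -2*(-4) = 8)
W(T) = -4 - 2*T**2 (W(T) = 4 - ((T**2 + T*T) + 8) = 4 - ((T**2 + T**2) + 8) = 4 - (2*T**2 + 8) = 4 - (8 + 2*T**2) = 4 + (-8 - 2*T**2) = -4 - 2*T**2)
v(B, q) = -21 - q
O(R) = -396 - R (O(R) = (-4 - 2*14**2) - R = (-4 - 2*196) - R = (-4 - 392) - R = -396 - R)
1/((-127853 - v(-369, -245)) + O(-376)) = 1/((-127853 - (-21 - 1*(-245))) + (-396 - 1*(-376))) = 1/((-127853 - (-21 + 245)) + (-396 + 376)) = 1/((-127853 - 1*224) - 20) = 1/((-127853 - 224) - 20) = 1/(-128077 - 20) = 1/(-128097) = -1/128097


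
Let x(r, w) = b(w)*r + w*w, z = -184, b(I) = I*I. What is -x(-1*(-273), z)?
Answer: -9276544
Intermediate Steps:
b(I) = I²
x(r, w) = w² + r*w² (x(r, w) = w²*r + w*w = r*w² + w² = w² + r*w²)
-x(-1*(-273), z) = -(-184)²*(1 - 1*(-273)) = -33856*(1 + 273) = -33856*274 = -1*9276544 = -9276544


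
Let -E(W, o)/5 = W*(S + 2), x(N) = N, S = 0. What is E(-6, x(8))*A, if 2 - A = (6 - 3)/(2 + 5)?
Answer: 660/7 ≈ 94.286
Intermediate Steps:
E(W, o) = -10*W (E(W, o) = -5*W*(0 + 2) = -5*W*2 = -10*W)
A = 11/7 (A = 2 - (6 - 3)/(2 + 5) = 2 - 3/7 = 11/7 ≈ 1.5714)
E(-6, x(8))*A = -10*(-6)*(11/7) = 60*(11/7) = 660/7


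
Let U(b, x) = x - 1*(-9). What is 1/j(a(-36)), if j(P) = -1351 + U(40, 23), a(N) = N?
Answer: -1/1319 ≈ -0.00075815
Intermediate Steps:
U(b, x) = 9 + x (U(b, x) = x + 9 = 9 + x)
j(P) = -1319 (j(P) = -1351 + (9 + 23) = -1351 + 32 = -1319)
1/j(a(-36)) = 1/(-1319) = -1/1319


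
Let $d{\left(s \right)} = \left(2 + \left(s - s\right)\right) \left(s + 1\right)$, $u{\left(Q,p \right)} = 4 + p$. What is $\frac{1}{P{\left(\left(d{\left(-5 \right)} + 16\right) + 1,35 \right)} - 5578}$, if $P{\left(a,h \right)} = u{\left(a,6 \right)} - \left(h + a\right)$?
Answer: $- \frac{1}{5612} \approx -0.00017819$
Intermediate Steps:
$d{\left(s \right)} = 2 + 2 s$ ($d{\left(s \right)} = \left(2 + 0\right) \left(1 + s\right) = 2 \left(1 + s\right) = 2 + 2 s$)
$P{\left(a,h \right)} = 10 - a - h$ ($P{\left(a,h \right)} = \left(4 + 6\right) - \left(h + a\right) = 10 - \left(a + h\right) = 10 - a - h$)
$\frac{1}{P{\left(\left(d{\left(-5 \right)} + 16\right) + 1,35 \right)} - 5578} = \frac{1}{\left(10 - \left(\left(\left(2 + 2 \left(-5\right)\right) + 16\right) + 1\right) - 35\right) - 5578} = \frac{1}{\left(10 - \left(\left(\left(2 - 10\right) + 16\right) + 1\right) - 35\right) - 5578} = \frac{1}{\left(10 - \left(\left(-8 + 16\right) + 1\right) - 35\right) - 5578} = \frac{1}{\left(10 - \left(8 + 1\right) - 35\right) - 5578} = \frac{1}{\left(10 - 9 - 35\right) - 5578} = \frac{1}{-34 - 5578} = \frac{1}{-5612} = - \frac{1}{5612}$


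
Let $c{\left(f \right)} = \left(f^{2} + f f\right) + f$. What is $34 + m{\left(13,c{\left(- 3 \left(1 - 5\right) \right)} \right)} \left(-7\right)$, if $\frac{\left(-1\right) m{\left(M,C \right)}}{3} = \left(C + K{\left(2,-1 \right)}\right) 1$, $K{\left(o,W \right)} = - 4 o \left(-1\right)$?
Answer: $6502$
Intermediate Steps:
$K{\left(o,W \right)} = 4 o$
$c{\left(f \right)} = f + 2 f^{2}$ ($c{\left(f \right)} = \left(f^{2} + f^{2}\right) + f = 2 f^{2} + f = f + 2 f^{2}$)
$m{\left(M,C \right)} = -24 - 3 C$ ($m{\left(M,C \right)} = - 3 \left(C + 4 \cdot 2\right) 1 = - 3 \left(C + 8\right) 1 = - 3 \left(8 + C\right) 1 = - 3 \left(8 + C\right) = -24 - 3 C$)
$34 + m{\left(13,c{\left(- 3 \left(1 - 5\right) \right)} \right)} \left(-7\right) = 34 + \left(-24 - 3 - 3 \left(1 - 5\right) \left(1 + 2 \left(- 3 \left(1 - 5\right)\right)\right)\right) \left(-7\right) = 34 + \left(-24 - 3 \left(-3\right) \left(-4\right) \left(1 + 2 \left(\left(-3\right) \left(-4\right)\right)\right)\right) \left(-7\right) = 34 + \left(-24 - 3 \cdot 12 \left(1 + 2 \cdot 12\right)\right) \left(-7\right) = 34 + \left(-24 - 3 \cdot 12 \left(1 + 24\right)\right) \left(-7\right) = 34 + \left(-24 - 3 \cdot 12 \cdot 25\right) \left(-7\right) = 34 + \left(-24 - 900\right) \left(-7\right) = 34 - -6468 = 34 + 6468 = 6502$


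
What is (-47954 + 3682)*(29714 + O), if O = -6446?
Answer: -1030120896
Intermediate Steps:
(-47954 + 3682)*(29714 + O) = (-47954 + 3682)*(29714 - 6446) = -44272*23268 = -1030120896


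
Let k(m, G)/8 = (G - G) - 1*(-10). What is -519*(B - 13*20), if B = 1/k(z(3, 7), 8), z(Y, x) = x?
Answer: 10794681/80 ≈ 1.3493e+5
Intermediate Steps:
k(m, G) = 80 (k(m, G) = 8*((G - G) - 1*(-10)) = 8*(0 + 10) = 8*10 = 80)
B = 1/80 ≈ 0.012500
-519*(B - 13*20) = -519*(1/80 - 13*20) = -519*(1/80 - 260) = -519*(-20799/80) = 10794681/80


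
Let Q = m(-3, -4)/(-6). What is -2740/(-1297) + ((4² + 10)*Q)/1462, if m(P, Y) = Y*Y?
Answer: 5873932/2844321 ≈ 2.0651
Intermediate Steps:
m(P, Y) = Y²
Q = -8/3 (Q = (-4)²/(-6) = 16*(-⅙) = -8/3 ≈ -2.6667)
-2740/(-1297) + ((4² + 10)*Q)/1462 = -2740/(-1297) + ((4² + 10)*(-8/3))/1462 = -2740*(-1/1297) + ((16 + 10)*(-8/3))*(1/1462) = 2740/1297 + (26*(-8/3))*(1/1462) = 2740/1297 - 208/3*1/1462 = 2740/1297 - 104/2193 = 5873932/2844321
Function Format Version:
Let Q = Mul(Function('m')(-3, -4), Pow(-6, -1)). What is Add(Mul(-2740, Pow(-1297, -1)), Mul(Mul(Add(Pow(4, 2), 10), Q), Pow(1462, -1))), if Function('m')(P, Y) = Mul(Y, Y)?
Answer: Rational(5873932, 2844321) ≈ 2.0651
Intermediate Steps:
Function('m')(P, Y) = Pow(Y, 2)
Q = Rational(-8, 3) (Q = Mul(Pow(-4, 2), Pow(-6, -1)) = Mul(16, Rational(-1, 6)) = Rational(-8, 3) ≈ -2.6667)
Add(Mul(-2740, Pow(-1297, -1)), Mul(Mul(Add(Pow(4, 2), 10), Q), Pow(1462, -1))) = Add(Mul(-2740, Pow(-1297, -1)), Mul(Mul(Add(Pow(4, 2), 10), Rational(-8, 3)), Pow(1462, -1))) = Add(Mul(-2740, Rational(-1, 1297)), Mul(Mul(Add(16, 10), Rational(-8, 3)), Rational(1, 1462))) = Add(Rational(2740, 1297), Mul(Mul(26, Rational(-8, 3)), Rational(1, 1462))) = Add(Rational(2740, 1297), Mul(Rational(-208, 3), Rational(1, 1462))) = Add(Rational(2740, 1297), Rational(-104, 2193)) = Rational(5873932, 2844321)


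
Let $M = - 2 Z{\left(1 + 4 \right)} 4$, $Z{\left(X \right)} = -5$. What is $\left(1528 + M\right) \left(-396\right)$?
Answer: $-620928$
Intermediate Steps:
$M = 40$ ($M = \left(-2\right) \left(-5\right) 4 = 10 \cdot 4 = 40$)
$\left(1528 + M\right) \left(-396\right) = \left(1528 + 40\right) \left(-396\right) = 1568 \left(-396\right) = -620928$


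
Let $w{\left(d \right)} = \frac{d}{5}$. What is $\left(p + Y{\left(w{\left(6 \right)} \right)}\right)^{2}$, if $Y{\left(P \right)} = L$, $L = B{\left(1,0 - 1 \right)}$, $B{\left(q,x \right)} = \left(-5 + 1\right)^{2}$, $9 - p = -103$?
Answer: $16384$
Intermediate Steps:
$p = 112$ ($p = 9 - -103 = 9 + 103 = 112$)
$B{\left(q,x \right)} = 16$ ($B{\left(q,x \right)} = \left(-4\right)^{2} = 16$)
$L = 16$
$w{\left(d \right)} = \frac{d}{5}$ ($w{\left(d \right)} = d \frac{1}{5} = \frac{d}{5}$)
$Y{\left(P \right)} = 16$
$\left(p + Y{\left(w{\left(6 \right)} \right)}\right)^{2} = \left(112 + 16\right)^{2} = 128^{2} = 16384$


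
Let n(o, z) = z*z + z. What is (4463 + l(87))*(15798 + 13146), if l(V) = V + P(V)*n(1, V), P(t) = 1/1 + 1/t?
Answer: 355837536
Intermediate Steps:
P(t) = 1 + 1/t (P(t) = 1*1 + 1/t = 1 + 1/t)
n(o, z) = z + z**2 (n(o, z) = z**2 + z = z + z**2)
l(V) = V + (1 + V)**2 (l(V) = V + ((1 + V)/V)*(V*(1 + V)) = V + (1 + V)**2)
(4463 + l(87))*(15798 + 13146) = (4463 + (87 + (1 + 87)**2))*(15798 + 13146) = (4463 + (87 + 88**2))*28944 = (4463 + (87 + 7744))*28944 = (4463 + 7831)*28944 = 12294*28944 = 355837536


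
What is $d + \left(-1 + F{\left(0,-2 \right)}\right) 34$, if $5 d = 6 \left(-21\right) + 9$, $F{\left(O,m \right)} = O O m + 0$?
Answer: $- \frac{287}{5} \approx -57.4$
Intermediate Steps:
$F{\left(O,m \right)} = m O^{2}$ ($F{\left(O,m \right)} = O^{2} m + 0 = m O^{2} + 0 = m O^{2}$)
$d = - \frac{117}{5}$ ($d = \frac{6 \left(-21\right) + 9}{5} = \frac{-126 + 9}{5} = \frac{1}{5} \left(-117\right) = - \frac{117}{5} \approx -23.4$)
$d + \left(-1 + F{\left(0,-2 \right)}\right) 34 = - \frac{117}{5} + \left(-1 - 2 \cdot 0^{2}\right) 34 = - \frac{117}{5} + \left(-1 - 0\right) 34 = - \frac{117}{5} + \left(-1 + 0\right) 34 = - \frac{117}{5} - 34 = - \frac{287}{5}$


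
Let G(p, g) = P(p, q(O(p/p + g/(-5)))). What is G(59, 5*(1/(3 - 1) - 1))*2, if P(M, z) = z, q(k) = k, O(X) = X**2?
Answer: 9/2 ≈ 4.5000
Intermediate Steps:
G(p, g) = (1 - g/5)**2 (G(p, g) = (p/p + g/(-5))**2 = (1 + g*(-1/5))**2 = (1 - g/5)**2)
G(59, 5*(1/(3 - 1) - 1))*2 = ((-5 + 5*(1/(3 - 1) - 1))**2/25)*2 = ((-5 + 5*(1/2 - 1))**2/25)*2 = ((-5 + 5*(-1/2))**2/25)*2 = ((-5 - 5/2)**2/25)*2 = ((-15/2)**2/25)*2 = ((1/25)*(225/4))*2 = (9/4)*2 = 9/2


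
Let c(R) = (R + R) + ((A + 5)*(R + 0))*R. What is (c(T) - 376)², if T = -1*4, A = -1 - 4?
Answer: 147456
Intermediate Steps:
A = -5
T = -4
c(R) = 2*R (c(R) = (R + R) + ((-5 + 5)*(R + 0))*R = 2*R + (0*R)*R = 2*R + 0*R = 2*R + 0 = 2*R)
(c(T) - 376)² = (2*(-4) - 376)² = (-8 - 376)² = (-384)² = 147456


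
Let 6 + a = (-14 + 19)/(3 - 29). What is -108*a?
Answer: 8694/13 ≈ 668.77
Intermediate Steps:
a = -161/26 (a = -6 + (-14 + 19)/(3 - 29) = -6 + 5/(-26) = -6 + 5*(-1/26) = -6 - 5/26 = -161/26 ≈ -6.1923)
-108*a = -108*(-161/26) = 8694/13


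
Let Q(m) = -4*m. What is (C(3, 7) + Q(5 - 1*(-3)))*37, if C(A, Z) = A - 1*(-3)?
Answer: -962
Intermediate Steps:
C(A, Z) = 3 + A (C(A, Z) = A + 3 = 3 + A)
(C(3, 7) + Q(5 - 1*(-3)))*37 = ((3 + 3) - 4*(5 - 1*(-3)))*37 = (6 - 4*(5 + 3))*37 = (6 - 4*8)*37 = (6 - 32)*37 = -26*37 = -962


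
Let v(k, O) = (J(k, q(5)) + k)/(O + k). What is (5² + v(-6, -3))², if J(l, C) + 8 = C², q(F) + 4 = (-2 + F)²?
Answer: 45796/81 ≈ 565.38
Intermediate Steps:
q(F) = -4 + (-2 + F)²
J(l, C) = -8 + C²
v(k, O) = (17 + k)/(O + k) (v(k, O) = ((-8 + (5*(-4 + 5))²) + k)/(O + k) = ((-8 + (5*1)²) + k)/(O + k) = ((-8 + 5²) + k)/(O + k) = ((-8 + 25) + k)/(O + k) = (17 + k)/(O + k))
(5² + v(-6, -3))² = (5² + (17 - 6)/(-3 - 6))² = (25 + 11/(-9))² = (25 - ⅑*11)² = (25 - 11/9)² = (214/9)² = 45796/81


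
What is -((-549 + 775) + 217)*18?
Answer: -7974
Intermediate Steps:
-((-549 + 775) + 217)*18 = -(226 + 217)*18 = -443*18 = -1*7974 = -7974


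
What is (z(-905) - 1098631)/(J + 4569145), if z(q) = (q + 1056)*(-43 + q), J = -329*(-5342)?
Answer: -177397/903809 ≈ -0.19628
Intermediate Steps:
J = 1757518
z(q) = (-43 + q)*(1056 + q) (z(q) = (1056 + q)*(-43 + q) = (-43 + q)*(1056 + q))
(z(-905) - 1098631)/(J + 4569145) = ((-45408 + (-905)**2 + 1013*(-905)) - 1098631)/(1757518 + 4569145) = ((-45408 + 819025 - 916765) - 1098631)/6326663 = (-143148 - 1098631)*(1/6326663) = -1241779*1/6326663 = -177397/903809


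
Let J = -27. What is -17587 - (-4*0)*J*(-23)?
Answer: -17587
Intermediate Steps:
-17587 - (-4*0)*J*(-23) = -17587 - -4*0*(-27)*(-23) = -17587 - 0*(-27)*(-23) = -17587 - 0*(-23) = -17587 - 1*0 = -17587 + 0 = -17587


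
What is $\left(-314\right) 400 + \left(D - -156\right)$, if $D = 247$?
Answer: $-125197$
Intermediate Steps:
$\left(-314\right) 400 + \left(D - -156\right) = \left(-314\right) 400 + \left(247 - -156\right) = -125600 + \left(247 + 156\right) = -125600 + 403 = -125197$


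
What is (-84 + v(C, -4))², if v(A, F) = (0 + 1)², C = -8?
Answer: 6889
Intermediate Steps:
v(A, F) = 1 (v(A, F) = 1² = 1)
(-84 + v(C, -4))² = (-84 + 1)² = (-83)² = 6889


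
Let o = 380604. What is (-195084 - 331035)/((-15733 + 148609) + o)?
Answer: -15943/15560 ≈ -1.0246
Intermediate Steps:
(-195084 - 331035)/((-15733 + 148609) + o) = (-195084 - 331035)/((-15733 + 148609) + 380604) = -526119/(132876 + 380604) = -526119/513480 = -526119*1/513480 = -15943/15560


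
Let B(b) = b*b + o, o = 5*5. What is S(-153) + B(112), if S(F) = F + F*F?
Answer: 35825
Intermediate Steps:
o = 25
B(b) = 25 + b² (B(b) = b*b + 25 = b² + 25 = 25 + b²)
S(F) = F + F²
S(-153) + B(112) = -153*(1 - 153) + (25 + 112²) = -153*(-152) + (25 + 12544) = 23256 + 12569 = 35825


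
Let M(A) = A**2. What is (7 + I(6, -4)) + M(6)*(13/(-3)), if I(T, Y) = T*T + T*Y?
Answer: -137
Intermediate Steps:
I(T, Y) = T**2 + T*Y
(7 + I(6, -4)) + M(6)*(13/(-3)) = (7 + 6*(6 - 4)) + 6**2*(13/(-3)) = (7 + 6*2) + 36*(13*(-1/3)) = (7 + 12) + 36*(-13/3) = 19 - 156 = -137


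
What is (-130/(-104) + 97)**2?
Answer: 154449/16 ≈ 9653.1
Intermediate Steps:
(-130/(-104) + 97)**2 = (-130*(-1/104) + 97)**2 = (5/4 + 97)**2 = (393/4)**2 = 154449/16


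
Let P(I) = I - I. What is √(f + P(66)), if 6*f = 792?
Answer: 2*√33 ≈ 11.489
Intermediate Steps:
P(I) = 0
f = 132 (f = (⅙)*792 = 132)
√(f + P(66)) = √(132 + 0) = √132 = 2*√33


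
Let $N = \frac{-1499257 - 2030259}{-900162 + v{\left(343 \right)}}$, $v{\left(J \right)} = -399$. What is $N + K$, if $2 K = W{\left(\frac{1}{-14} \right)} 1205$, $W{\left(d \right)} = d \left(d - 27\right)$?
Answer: $\frac{412665276167}{353019912} \approx 1169.0$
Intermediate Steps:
$N = \frac{3529516}{900561}$ ($N = \frac{-1499257 - 2030259}{-900162 - 399} = - \frac{3529516}{-900561} = \left(-3529516\right) \left(- \frac{1}{900561}\right) = \frac{3529516}{900561} \approx 3.9192$)
$W{\left(d \right)} = d \left(-27 + d\right)$
$K = \frac{456695}{392}$ ($K = \frac{\frac{-27 + \frac{1}{-14}}{-14} \cdot 1205}{2} = \frac{- \frac{-27 - \frac{1}{14}}{14} \cdot 1205}{2} = \frac{\left(- \frac{1}{14}\right) \left(- \frac{379}{14}\right) 1205}{2} = \frac{\frac{379}{196} \cdot 1205}{2} = \frac{1}{2} \cdot \frac{456695}{196} = \frac{456695}{392} \approx 1165.0$)
$N + K = \frac{3529516}{900561} + \frac{456695}{392} = \frac{412665276167}{353019912}$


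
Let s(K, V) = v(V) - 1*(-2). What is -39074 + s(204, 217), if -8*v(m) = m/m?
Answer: -312577/8 ≈ -39072.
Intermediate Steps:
v(m) = -1/8 (v(m) = -m/(8*m) = -1/8*1 = -1/8)
s(K, V) = 15/8 (s(K, V) = -1/8 - 1*(-2) = -1/8 + 2 = 15/8)
-39074 + s(204, 217) = -39074 + 15/8 = -312577/8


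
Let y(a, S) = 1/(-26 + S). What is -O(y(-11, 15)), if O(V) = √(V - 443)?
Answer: -I*√53614/11 ≈ -21.05*I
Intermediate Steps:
O(V) = √(-443 + V)
-O(y(-11, 15)) = -√(-443 + 1/(-26 + 15)) = -√(-443 + 1/(-11)) = -√(-443 - 1/11) = -√(-4874/11) = -I*√53614/11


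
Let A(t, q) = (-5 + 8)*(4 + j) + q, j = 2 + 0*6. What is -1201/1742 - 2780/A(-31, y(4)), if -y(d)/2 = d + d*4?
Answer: 2408169/19162 ≈ 125.67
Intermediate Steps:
j = 2 (j = 2 + 0 = 2)
y(d) = -10*d (y(d) = -2*(d + d*4) = -2*(d + 4*d) = -10*d)
A(t, q) = 18 + q (A(t, q) = (-5 + 8)*(4 + 2) + q = 3*6 + q = 18 + q)
-1201/1742 - 2780/A(-31, y(4)) = -1201/1742 - 2780/(18 - 10*4) = -1201*1/1742 - 2780/(18 - 40) = -1201/1742 - 2780/(-22) = -1201/1742 - 2780*(-1/22) = -1201/1742 + 1390/11 = 2408169/19162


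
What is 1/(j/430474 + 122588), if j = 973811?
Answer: 25322/3104230619 ≈ 8.1573e-6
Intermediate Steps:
1/(j/430474 + 122588) = 1/(973811/430474 + 122588) = 1/(973811*(1/430474) + 122588) = 1/(57283/25322 + 122588) = 1/(3104230619/25322) = 25322/3104230619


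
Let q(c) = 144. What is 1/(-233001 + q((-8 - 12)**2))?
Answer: -1/232857 ≈ -4.2945e-6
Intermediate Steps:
1/(-233001 + q((-8 - 12)**2)) = 1/(-233001 + 144) = 1/(-232857) = -1/232857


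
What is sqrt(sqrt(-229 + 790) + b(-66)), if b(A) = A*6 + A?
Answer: sqrt(-462 + sqrt(561)) ≈ 20.936*I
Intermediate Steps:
b(A) = 7*A (b(A) = 6*A + A = 7*A)
sqrt(sqrt(-229 + 790) + b(-66)) = sqrt(sqrt(-229 + 790) + 7*(-66)) = sqrt(sqrt(561) - 462) = sqrt(-462 + sqrt(561))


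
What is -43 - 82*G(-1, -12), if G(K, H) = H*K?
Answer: -1027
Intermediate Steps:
-43 - 82*G(-1, -12) = -43 - (-984)*(-1) = -43 - 82*12 = -43 - 984 = -1027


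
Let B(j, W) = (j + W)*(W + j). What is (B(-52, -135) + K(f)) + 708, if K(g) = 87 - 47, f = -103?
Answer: 35717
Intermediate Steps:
B(j, W) = (W + j)² (B(j, W) = (W + j)*(W + j) = (W + j)²)
K(g) = 40
(B(-52, -135) + K(f)) + 708 = ((-135 - 52)² + 40) + 708 = ((-187)² + 40) + 708 = (34969 + 40) + 708 = 35009 + 708 = 35717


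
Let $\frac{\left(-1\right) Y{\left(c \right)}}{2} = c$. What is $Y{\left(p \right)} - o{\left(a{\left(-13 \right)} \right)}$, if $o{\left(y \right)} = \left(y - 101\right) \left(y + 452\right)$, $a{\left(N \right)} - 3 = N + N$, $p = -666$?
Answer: $54528$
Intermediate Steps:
$Y{\left(c \right)} = - 2 c$
$a{\left(N \right)} = 3 + 2 N$ ($a{\left(N \right)} = 3 + \left(N + N\right) = 3 + 2 N$)
$o{\left(y \right)} = \left(-101 + y\right) \left(452 + y\right)$
$Y{\left(p \right)} - o{\left(a{\left(-13 \right)} \right)} = \left(-2\right) \left(-666\right) - \left(-45652 + \left(3 + 2 \left(-13\right)\right)^{2} + 351 \left(3 + 2 \left(-13\right)\right)\right) = 1332 - \left(-45652 + \left(3 - 26\right)^{2} + 351 \left(3 - 26\right)\right) = 1332 - \left(-45652 + \left(-23\right)^{2} + 351 \left(-23\right)\right) = 1332 - \left(-45652 + 529 - 8073\right) = 1332 - -53196 = 1332 + 53196 = 54528$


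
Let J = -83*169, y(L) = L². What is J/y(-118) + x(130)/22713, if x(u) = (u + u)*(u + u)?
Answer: 622667149/316255812 ≈ 1.9689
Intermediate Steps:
x(u) = 4*u² (x(u) = (2*u)*(2*u) = 4*u²)
J = -14027
J/y(-118) + x(130)/22713 = -14027/((-118)²) + (4*130²)/22713 = -14027/13924 + (4*16900)*(1/22713) = -14027*1/13924 + 67600*(1/22713) = -14027/13924 + 67600/22713 = 622667149/316255812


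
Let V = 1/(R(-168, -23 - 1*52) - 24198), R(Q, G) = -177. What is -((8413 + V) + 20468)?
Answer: -703974374/24375 ≈ -28881.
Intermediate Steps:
V = -1/24375 (V = 1/(-177 - 24198) = 1/(-24375) = -1/24375 ≈ -4.1026e-5)
-((8413 + V) + 20468) = -((8413 - 1/24375) + 20468) = -(205066874/24375 + 20468) = -1*703974374/24375 = -703974374/24375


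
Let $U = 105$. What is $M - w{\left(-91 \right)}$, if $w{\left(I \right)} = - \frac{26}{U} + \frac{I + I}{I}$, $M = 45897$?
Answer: $\frac{4819001}{105} \approx 45895.0$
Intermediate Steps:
$w{\left(I \right)} = \frac{184}{105}$ ($w{\left(I \right)} = - \frac{26}{105} + \frac{I + I}{I} = \left(-26\right) \frac{1}{105} + \frac{2 I}{I} = - \frac{26}{105} + 2 = \frac{184}{105}$)
$M - w{\left(-91 \right)} = 45897 - \frac{184}{105} = \frac{4819001}{105}$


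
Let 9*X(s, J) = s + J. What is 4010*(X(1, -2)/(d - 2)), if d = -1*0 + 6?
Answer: -2005/18 ≈ -111.39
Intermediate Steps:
d = 6 (d = 0 + 6 = 6)
X(s, J) = J/9 + s/9 (X(s, J) = (s + J)/9 = (J + s)/9 = J/9 + s/9)
4010*(X(1, -2)/(d - 2)) = 4010*(((⅑)*(-2) + (⅑)*1)/(6 - 2)) = 4010*((-2/9 + ⅑)/4) = 4010*((¼)*(-⅑)) = 4010*(-1/36) = -2005/18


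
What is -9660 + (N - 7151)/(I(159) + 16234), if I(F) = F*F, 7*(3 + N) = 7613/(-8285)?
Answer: -23258433929343/2407662425 ≈ -9660.2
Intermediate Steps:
N = -181598/57995 (N = -3 + (7613/(-8285))/7 = -3 + (7613*(-1/8285))/7 = -3 + (⅐)*(-7613/8285) = -3 - 7613/57995 = -181598/57995 ≈ -3.1313)
I(F) = F²
-9660 + (N - 7151)/(I(159) + 16234) = -9660 + (-181598/57995 - 7151)/(159² + 16234) = -9660 - 414903843/(57995*(25281 + 16234)) = -9660 - 414903843/57995/41515 = -9660 - 414903843/57995*1/41515 = -9660 - 414903843/2407662425 = -23258433929343/2407662425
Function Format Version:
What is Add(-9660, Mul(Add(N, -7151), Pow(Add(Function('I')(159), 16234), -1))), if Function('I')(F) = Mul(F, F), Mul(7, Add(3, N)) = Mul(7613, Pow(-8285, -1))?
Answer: Rational(-23258433929343, 2407662425) ≈ -9660.2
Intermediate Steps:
N = Rational(-181598, 57995) (N = Add(-3, Mul(Rational(1, 7), Mul(7613, Pow(-8285, -1)))) = Add(-3, Mul(Rational(1, 7), Mul(7613, Rational(-1, 8285)))) = Add(-3, Mul(Rational(1, 7), Rational(-7613, 8285))) = Add(-3, Rational(-7613, 57995)) = Rational(-181598, 57995) ≈ -3.1313)
Function('I')(F) = Pow(F, 2)
Add(-9660, Mul(Add(N, -7151), Pow(Add(Function('I')(159), 16234), -1))) = Add(-9660, Mul(Add(Rational(-181598, 57995), -7151), Pow(Add(Pow(159, 2), 16234), -1))) = Add(-9660, Mul(Rational(-414903843, 57995), Pow(Add(25281, 16234), -1))) = Add(-9660, Mul(Rational(-414903843, 57995), Pow(41515, -1))) = Add(-9660, Mul(Rational(-414903843, 57995), Rational(1, 41515))) = Add(-9660, Rational(-414903843, 2407662425)) = Rational(-23258433929343, 2407662425)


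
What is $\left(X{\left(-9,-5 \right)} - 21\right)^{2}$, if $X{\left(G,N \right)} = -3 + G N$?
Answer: $441$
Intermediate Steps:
$\left(X{\left(-9,-5 \right)} - 21\right)^{2} = \left(\left(-3 - -45\right) - 21\right)^{2} = \left(\left(-3 + 45\right) - 21\right)^{2} = \left(42 - 21\right)^{2} = 21^{2} = 441$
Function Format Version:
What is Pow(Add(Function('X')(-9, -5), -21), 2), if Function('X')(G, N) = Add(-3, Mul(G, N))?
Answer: 441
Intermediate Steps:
Pow(Add(Function('X')(-9, -5), -21), 2) = Pow(Add(Add(-3, Mul(-9, -5)), -21), 2) = Pow(Add(Add(-3, 45), -21), 2) = Pow(Add(42, -21), 2) = Pow(21, 2) = 441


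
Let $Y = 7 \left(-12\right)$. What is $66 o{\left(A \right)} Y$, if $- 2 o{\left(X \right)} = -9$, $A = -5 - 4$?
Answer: $-24948$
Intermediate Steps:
$Y = -84$
$A = -9$
$o{\left(X \right)} = \frac{9}{2}$ ($o{\left(X \right)} = \left(- \frac{1}{2}\right) \left(-9\right) = \frac{9}{2}$)
$66 o{\left(A \right)} Y = 66 \cdot \frac{9}{2} \left(-84\right) = 297 \left(-84\right) = -24948$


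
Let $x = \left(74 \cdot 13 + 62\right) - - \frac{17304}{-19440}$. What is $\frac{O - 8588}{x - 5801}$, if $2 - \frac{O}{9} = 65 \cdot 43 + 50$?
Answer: $\frac{27681750}{3870091} \approx 7.1527$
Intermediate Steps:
$O = -25587$ ($O = 18 - 9 \left(65 \cdot 43 + 50\right) = 18 - 9 \left(2795 + 50\right) = 18 - 25605 = -25587$)
$x = \frac{828719}{810}$ ($x = \left(962 + 62\right) - \left(-17304\right) \left(- \frac{1}{19440}\right) = 1024 - \frac{721}{810} = \frac{828719}{810} \approx 1023.1$)
$\frac{O - 8588}{x - 5801} = \frac{-25587 - 8588}{\frac{828719}{810} - 5801} = - \frac{34175}{- \frac{3870091}{810}} = \left(-34175\right) \left(- \frac{810}{3870091}\right) = \frac{27681750}{3870091}$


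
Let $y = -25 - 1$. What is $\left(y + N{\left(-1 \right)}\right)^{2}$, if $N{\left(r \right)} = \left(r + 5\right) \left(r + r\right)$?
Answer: $1156$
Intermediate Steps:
$y = -26$ ($y = -25 - 1 = -26$)
$N{\left(r \right)} = 2 r \left(5 + r\right)$ ($N{\left(r \right)} = \left(5 + r\right) 2 r = 2 r \left(5 + r\right)$)
$\left(y + N{\left(-1 \right)}\right)^{2} = \left(-26 + 2 \left(-1\right) \left(5 - 1\right)\right)^{2} = \left(-26 + 2 \left(-1\right) 4\right)^{2} = \left(-26 - 8\right)^{2} = \left(-34\right)^{2} = 1156$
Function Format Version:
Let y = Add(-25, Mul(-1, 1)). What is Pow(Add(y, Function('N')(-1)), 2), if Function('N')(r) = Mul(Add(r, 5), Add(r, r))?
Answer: 1156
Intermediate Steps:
y = -26 (y = Add(-25, -1) = -26)
Function('N')(r) = Mul(2, r, Add(5, r)) (Function('N')(r) = Mul(Add(5, r), Mul(2, r)) = Mul(2, r, Add(5, r)))
Pow(Add(y, Function('N')(-1)), 2) = Pow(Add(-26, Mul(2, -1, Add(5, -1))), 2) = Pow(Add(-26, Mul(2, -1, 4)), 2) = Pow(Add(-26, -8), 2) = Pow(-34, 2) = 1156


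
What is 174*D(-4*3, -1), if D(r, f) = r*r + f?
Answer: 24882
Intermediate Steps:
D(r, f) = f + r² (D(r, f) = r² + f = f + r²)
174*D(-4*3, -1) = 174*(-1 + (-4*3)²) = 174*(-1 + (-12)²) = 174*(-1 + 144) = 174*143 = 24882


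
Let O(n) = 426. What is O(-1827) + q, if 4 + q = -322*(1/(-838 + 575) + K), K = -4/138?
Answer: 341288/789 ≈ 432.56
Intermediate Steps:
K = -2/69 (K = -4*1/138 = -2/69 ≈ -0.028986)
q = 5174/789 (q = -4 - 322*(1/(-838 + 575) - 2/69) = -4 - 322*(1/(-263) - 2/69) = -4 - 322*(-1/263 - 2/69) = -4 - 322*(-595/18147) = -4 + 8330/789 = 5174/789 ≈ 6.5577)
O(-1827) + q = 426 + 5174/789 = 341288/789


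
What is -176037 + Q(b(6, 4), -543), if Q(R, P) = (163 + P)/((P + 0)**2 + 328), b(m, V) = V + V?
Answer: -51962073929/295177 ≈ -1.7604e+5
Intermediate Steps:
b(m, V) = 2*V
Q(R, P) = (163 + P)/(328 + P**2) (Q(R, P) = (163 + P)/(P**2 + 328) = (163 + P)/(328 + P**2))
-176037 + Q(b(6, 4), -543) = -176037 + (163 - 543)/(328 + (-543)**2) = -176037 - 380/(328 + 294849) = -176037 - 380/295177 = -51962073929/295177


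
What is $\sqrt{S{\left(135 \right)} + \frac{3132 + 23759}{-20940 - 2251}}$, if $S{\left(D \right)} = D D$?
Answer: $\frac{2 \sqrt{2450297771761}}{23191} \approx 135.0$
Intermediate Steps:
$S{\left(D \right)} = D^{2}$
$\sqrt{S{\left(135 \right)} + \frac{3132 + 23759}{-20940 - 2251}} = \sqrt{135^{2} + \frac{3132 + 23759}{-20940 - 2251}} = \sqrt{18225 + \frac{26891}{-23191}} = \sqrt{18225 + 26891 \left(- \frac{1}{23191}\right)} = \sqrt{18225 - \frac{26891}{23191}} = \sqrt{\frac{422629084}{23191}} = \frac{2 \sqrt{2450297771761}}{23191}$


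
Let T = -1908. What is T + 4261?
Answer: 2353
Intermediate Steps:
T + 4261 = -1908 + 4261 = 2353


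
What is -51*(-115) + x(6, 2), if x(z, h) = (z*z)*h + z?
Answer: 5943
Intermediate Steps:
x(z, h) = z + h*z² (x(z, h) = z²*h + z = h*z² + z = z + h*z²)
-51*(-115) + x(6, 2) = -51*(-115) + 6*(1 + 2*6) = 5865 + 6*(1 + 12) = 5865 + 6*13 = 5865 + 78 = 5943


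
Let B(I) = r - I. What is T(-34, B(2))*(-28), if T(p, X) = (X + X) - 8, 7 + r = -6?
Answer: 1064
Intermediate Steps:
r = -13 (r = -7 - 6 = -13)
B(I) = -13 - I
T(p, X) = -8 + 2*X (T(p, X) = 2*X - 8 = -8 + 2*X)
T(-34, B(2))*(-28) = (-8 + 2*(-13 - 1*2))*(-28) = (-8 + 2*(-13 - 2))*(-28) = (-8 + 2*(-15))*(-28) = (-8 - 30)*(-28) = -38*(-28) = 1064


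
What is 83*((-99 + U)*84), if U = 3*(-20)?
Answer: -1108548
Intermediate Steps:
U = -60
83*((-99 + U)*84) = 83*((-99 - 60)*84) = 83*(-159*84) = 83*(-13356) = -1108548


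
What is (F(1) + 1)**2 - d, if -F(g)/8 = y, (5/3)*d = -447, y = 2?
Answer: 2466/5 ≈ 493.20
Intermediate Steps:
d = -1341/5 (d = (3/5)*(-447) = -1341/5 ≈ -268.20)
F(g) = -16 (F(g) = -8*2 = -16)
(F(1) + 1)**2 - d = (-16 + 1)**2 - 1*(-1341/5) = (-15)**2 + 1341/5 = 225 + 1341/5 = 2466/5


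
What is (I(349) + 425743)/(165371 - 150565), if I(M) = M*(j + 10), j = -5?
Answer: 213744/7403 ≈ 28.873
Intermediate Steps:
I(M) = 5*M (I(M) = M*(-5 + 10) = M*5 = 5*M)
(I(349) + 425743)/(165371 - 150565) = (5*349 + 425743)/(165371 - 150565) = (1745 + 425743)/14806 = 427488*(1/14806) = 213744/7403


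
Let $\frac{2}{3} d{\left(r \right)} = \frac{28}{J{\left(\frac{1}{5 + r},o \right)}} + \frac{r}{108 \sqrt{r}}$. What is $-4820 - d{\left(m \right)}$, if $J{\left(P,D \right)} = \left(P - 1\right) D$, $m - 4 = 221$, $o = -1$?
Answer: $- \frac{26723705}{5496} \approx -4862.4$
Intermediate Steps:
$m = 225$ ($m = 4 + 221 = 225$)
$J{\left(P,D \right)} = D \left(-1 + P\right)$ ($J{\left(P,D \right)} = \left(-1 + P\right) D = D \left(-1 + P\right)$)
$d{\left(r \right)} = \frac{42}{1 - \frac{1}{5 + r}} + \frac{\sqrt{r}}{72}$ ($d{\left(r \right)} = \frac{3 \left(\frac{28}{\left(-1\right) \left(-1 + \frac{1}{5 + r}\right)} + \frac{r}{108 \sqrt{r}}\right)}{2} = \frac{3 \left(\frac{28}{1 - \frac{1}{5 + r}} + r \frac{1}{108 \sqrt{r}}\right)}{2} = \frac{3 \left(\frac{28}{1 - \frac{1}{5 + r}} + \frac{\sqrt{r}}{108}\right)}{2} = \frac{42}{1 - \frac{1}{5 + r}} + \frac{\sqrt{r}}{72}$)
$-4820 - d{\left(m \right)} = -4820 - \frac{15120 + 3024 \cdot 225 + \sqrt{225} \left(4 + 225\right)}{72 \left(4 + 225\right)} = -4820 - \frac{15120 + 680400 + 15 \cdot 229}{72 \cdot 229} = -4820 - \frac{1}{72} \cdot \frac{1}{229} \left(15120 + 680400 + 3435\right) = -4820 - \frac{1}{72} \cdot \frac{1}{229} \cdot 698955 = -4820 - \frac{232985}{5496} = - \frac{26723705}{5496}$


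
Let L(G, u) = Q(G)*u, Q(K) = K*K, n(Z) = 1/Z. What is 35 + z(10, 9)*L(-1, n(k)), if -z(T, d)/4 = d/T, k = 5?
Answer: 857/25 ≈ 34.280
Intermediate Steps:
z(T, d) = -4*d/T
Q(K) = K**2
L(G, u) = u*G**2 (L(G, u) = G**2*u = u*G**2)
35 + z(10, 9)*L(-1, n(k)) = 35 + (-4*9/10)*((-1)**2/5) = 35 + (-4*9*1/10)*((1/5)*1) = 35 - 18/5*1/5 = 35 - 18/25 = 857/25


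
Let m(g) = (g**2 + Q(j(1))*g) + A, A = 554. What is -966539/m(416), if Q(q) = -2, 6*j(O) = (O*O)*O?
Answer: -966539/172778 ≈ -5.5941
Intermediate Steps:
j(O) = O**3/6 (j(O) = ((O*O)*O)/6 = (O**2*O)/6 = O**3/6)
m(g) = 554 + g**2 - 2*g (m(g) = (g**2 - 2*g) + 554 = 554 + g**2 - 2*g)
-966539/m(416) = -966539/(554 + 416**2 - 2*416) = -966539/(554 + 173056 - 832) = -966539/172778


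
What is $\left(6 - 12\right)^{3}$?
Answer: $-216$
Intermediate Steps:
$\left(6 - 12\right)^{3} = \left(-6\right)^{3} = -216$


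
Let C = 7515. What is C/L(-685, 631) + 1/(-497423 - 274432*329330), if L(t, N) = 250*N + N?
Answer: 1910275478573869/40259659427424150 ≈ 0.047449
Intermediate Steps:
L(t, N) = 251*N
C/L(-685, 631) + 1/(-497423 - 274432*329330) = 7515/((251*631)) + 1/(-497423 - 274432*329330) = 7515/158381 + (1/329330)/(-771855) = 7515*(1/158381) - 1/771855*1/329330 = 7515/158381 - 1/254195007150 = 1910275478573869/40259659427424150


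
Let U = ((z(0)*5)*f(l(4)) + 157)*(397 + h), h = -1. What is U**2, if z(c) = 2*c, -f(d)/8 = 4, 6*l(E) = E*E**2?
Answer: 3865357584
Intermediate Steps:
l(E) = E**3/6 (l(E) = (E*E**2)/6 = E**3/6)
f(d) = -32 (f(d) = -8*4 = -32)
U = 62172 (U = (((2*0)*5)*(-32) + 157)*(397 - 1) = ((0*5)*(-32) + 157)*396 = (0*(-32) + 157)*396 = (0 + 157)*396 = 157*396 = 62172)
U**2 = 62172**2 = 3865357584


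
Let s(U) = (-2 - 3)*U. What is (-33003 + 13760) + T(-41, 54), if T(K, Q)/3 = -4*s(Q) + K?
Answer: -16126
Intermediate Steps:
s(U) = -5*U
T(K, Q) = 3*K + 60*Q (T(K, Q) = 3*(-(-20)*Q + K) = 3*(20*Q + K) = 3*(K + 20*Q) = 3*K + 60*Q)
(-33003 + 13760) + T(-41, 54) = (-33003 + 13760) + (3*(-41) + 60*54) = -19243 + (-123 + 3240) = -19243 + 3117 = -16126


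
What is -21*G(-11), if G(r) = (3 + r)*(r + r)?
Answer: -3696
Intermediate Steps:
G(r) = 2*r*(3 + r) (G(r) = (3 + r)*(2*r) = 2*r*(3 + r))
-21*G(-11) = -42*(-11)*(3 - 11) = -42*(-11)*(-8) = -21*176 = -3696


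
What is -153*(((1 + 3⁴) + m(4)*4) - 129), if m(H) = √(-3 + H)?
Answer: 6579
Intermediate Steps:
-153*(((1 + 3⁴) + m(4)*4) - 129) = -153*(((1 + 3⁴) + √(-3 + 4)*4) - 129) = -153*(((1 + 81) + √1*4) - 129) = -153*((82 + 1*4) - 129) = -153*((82 + 4) - 129) = -153*(86 - 129) = -153*(-43) = 6579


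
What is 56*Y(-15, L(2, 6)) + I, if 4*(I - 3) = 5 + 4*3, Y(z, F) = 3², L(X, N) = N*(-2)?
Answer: 2045/4 ≈ 511.25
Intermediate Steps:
L(X, N) = -2*N
Y(z, F) = 9
I = 29/4 (I = 3 + (5 + 4*3)/4 = 3 + (5 + 12)/4 = 3 + (¼)*17 = 3 + 17/4 = 29/4 ≈ 7.2500)
56*Y(-15, L(2, 6)) + I = 56*9 + 29/4 = 504 + 29/4 = 2045/4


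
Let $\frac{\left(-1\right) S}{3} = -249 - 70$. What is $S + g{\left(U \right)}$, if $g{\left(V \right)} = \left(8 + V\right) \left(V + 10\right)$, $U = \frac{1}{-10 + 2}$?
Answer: $\frac{66225}{64} \approx 1034.8$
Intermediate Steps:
$S = 957$ ($S = - 3 \left(-249 - 70\right) = \left(-3\right) \left(-319\right) = 957$)
$U = - \frac{1}{8}$ ($U = \frac{1}{-8} = - \frac{1}{8} \approx -0.125$)
$g{\left(V \right)} = \left(8 + V\right) \left(10 + V\right)$
$S + g{\left(U \right)} = 957 + \left(80 + \left(- \frac{1}{8}\right)^{2} + 18 \left(- \frac{1}{8}\right)\right) = 957 + \left(80 + \frac{1}{64} - \frac{9}{4}\right) = 957 + \frac{4977}{64} = \frac{66225}{64}$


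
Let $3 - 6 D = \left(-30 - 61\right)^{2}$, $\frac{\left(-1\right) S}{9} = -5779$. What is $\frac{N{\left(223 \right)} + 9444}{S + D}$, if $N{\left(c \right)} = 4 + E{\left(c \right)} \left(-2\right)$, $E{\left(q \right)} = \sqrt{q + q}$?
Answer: $\frac{14172}{75947} - \frac{3 \sqrt{446}}{75947} \approx 0.18577$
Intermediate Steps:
$E{\left(q \right)} = \sqrt{2} \sqrt{q}$ ($E{\left(q \right)} = \sqrt{2 q} = \sqrt{2} \sqrt{q}$)
$S = 52011$ ($S = \left(-9\right) \left(-5779\right) = 52011$)
$D = - \frac{4139}{3}$ ($D = \frac{1}{2} - \frac{\left(-30 - 61\right)^{2}}{6} = \frac{1}{2} - \frac{\left(-91\right)^{2}}{6} = \frac{1}{2} - \frac{8281}{6} = - \frac{4139}{3} \approx -1379.7$)
$N{\left(c \right)} = 4 - 2 \sqrt{2} \sqrt{c}$ ($N{\left(c \right)} = 4 + \sqrt{2} \sqrt{c} \left(-2\right) = 4 - 2 \sqrt{2} \sqrt{c}$)
$\frac{N{\left(223 \right)} + 9444}{S + D} = \frac{\left(4 - 2 \sqrt{2} \sqrt{223}\right) + 9444}{52011 - \frac{4139}{3}} = \frac{\left(4 - 2 \sqrt{446}\right) + 9444}{\frac{151894}{3}} = \left(9448 - 2 \sqrt{446}\right) \frac{3}{151894} = \frac{14172}{75947} - \frac{3 \sqrt{446}}{75947}$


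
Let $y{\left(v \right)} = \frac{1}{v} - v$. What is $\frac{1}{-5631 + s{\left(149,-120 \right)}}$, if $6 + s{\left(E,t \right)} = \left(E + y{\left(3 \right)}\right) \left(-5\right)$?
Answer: $- \frac{3}{19106} \approx -0.00015702$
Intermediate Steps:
$s{\left(E,t \right)} = \frac{22}{3} - 5 E$ ($s{\left(E,t \right)} = -6 + \left(E + \left(\frac{1}{3} - 3\right)\right) \left(-5\right) = -6 + \left(E - \frac{8}{3}\right) \left(-5\right) = -6 + \left(- \frac{8}{3} + E\right) \left(-5\right) = -6 - \left(- \frac{40}{3} + 5 E\right) = \frac{22}{3} - 5 E$)
$\frac{1}{-5631 + s{\left(149,-120 \right)}} = \frac{1}{-5631 + \left(\frac{22}{3} - 745\right)} = \frac{1}{-5631 - \frac{2213}{3}} = \frac{1}{- \frac{19106}{3}} = - \frac{3}{19106}$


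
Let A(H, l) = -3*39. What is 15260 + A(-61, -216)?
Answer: 15143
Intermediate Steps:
A(H, l) = -117
15260 + A(-61, -216) = 15260 - 117 = 15143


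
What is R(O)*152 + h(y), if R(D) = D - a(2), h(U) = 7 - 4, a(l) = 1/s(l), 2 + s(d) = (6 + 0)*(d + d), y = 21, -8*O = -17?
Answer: 3510/11 ≈ 319.09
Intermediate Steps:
O = 17/8 (O = -⅛*(-17) = 17/8 ≈ 2.1250)
s(d) = -2 + 12*d (s(d) = -2 + (6 + 0)*(d + d) = -2 + 6*(2*d) = -2 + 12*d)
a(l) = 1/(-2 + 12*l)
h(U) = 3
R(D) = -1/22 + D (R(D) = D - 1/(2*(-1 + 6*2)) = D - 1/(2*(-1 + 12)) = D - 1/(2*11) = D - 1*1/22 = D - 1/22 = -1/22 + D)
R(O)*152 + h(y) = (-1/22 + 17/8)*152 + 3 = (183/88)*152 + 3 = 3477/11 + 3 = 3510/11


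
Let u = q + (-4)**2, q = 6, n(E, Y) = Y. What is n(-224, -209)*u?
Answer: -4598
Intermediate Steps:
u = 22 (u = 6 + (-4)**2 = 6 + 16 = 22)
n(-224, -209)*u = -209*22 = -4598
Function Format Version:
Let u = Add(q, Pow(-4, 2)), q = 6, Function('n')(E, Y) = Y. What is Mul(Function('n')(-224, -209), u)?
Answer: -4598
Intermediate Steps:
u = 22 (u = Add(6, Pow(-4, 2)) = Add(6, 16) = 22)
Mul(Function('n')(-224, -209), u) = Mul(-209, 22) = -4598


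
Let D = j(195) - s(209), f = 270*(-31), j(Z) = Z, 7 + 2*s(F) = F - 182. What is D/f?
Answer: -37/1674 ≈ -0.022103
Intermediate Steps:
s(F) = -189/2 + F/2 (s(F) = -7/2 + (F - 182)/2 = -7/2 + (-182 + F)/2 = -7/2 + (-91 + F/2) = -189/2 + F/2)
f = -8370
D = 185 (D = 195 - (-189/2 + (½)*209) = 195 - (-189/2 + 209/2) = 195 - 1*10 = 195 - 10 = 185)
D/f = 185/(-8370) = 185*(-1/8370) = -37/1674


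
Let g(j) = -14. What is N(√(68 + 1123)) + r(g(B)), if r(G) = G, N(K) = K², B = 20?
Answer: 1177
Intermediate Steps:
N(√(68 + 1123)) + r(g(B)) = (√(68 + 1123))² - 14 = (√1191)² - 14 = 1191 - 14 = 1177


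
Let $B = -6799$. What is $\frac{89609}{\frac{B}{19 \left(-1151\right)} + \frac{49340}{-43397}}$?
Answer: $- \frac{85043331213737}{783960257} \approx -1.0848 \cdot 10^{5}$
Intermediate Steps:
$\frac{89609}{\frac{B}{19 \left(-1151\right)} + \frac{49340}{-43397}} = \frac{89609}{- \frac{6799}{19 \left(-1151\right)} + \frac{49340}{-43397}} = \frac{89609}{- \frac{6799}{-21869} + 49340 \left(- \frac{1}{43397}\right)} = \frac{89609}{\left(-6799\right) \left(- \frac{1}{21869}\right) - \frac{49340}{43397}} = \frac{89609}{\frac{6799}{21869} - \frac{49340}{43397}} = \frac{89609}{- \frac{783960257}{949048993}} = 89609 \left(- \frac{949048993}{783960257}\right) = - \frac{85043331213737}{783960257}$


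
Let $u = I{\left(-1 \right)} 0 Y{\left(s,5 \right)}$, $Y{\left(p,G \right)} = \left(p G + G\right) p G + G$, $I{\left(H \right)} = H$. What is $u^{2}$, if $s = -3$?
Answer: $0$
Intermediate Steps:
$Y{\left(p,G \right)} = G + G p \left(G + G p\right)$ ($Y{\left(p,G \right)} = \left(G p + G\right) p G + G = \left(G + G p\right) p G + G = p \left(G + G p\right) G + G = G p \left(G + G p\right) + G = G + G p \left(G + G p\right)$)
$u = 0$ ($u = \left(-1\right) 0 \cdot 5 \left(1 + 5 \left(-3\right) + 5 \left(-3\right)^{2}\right) = 0 \cdot 5 \left(1 - 15 + 5 \cdot 9\right) = 0 \cdot 5 \left(1 - 15 + 45\right) = 0 \cdot 5 \cdot 31 = 0 \cdot 155 = 0$)
$u^{2} = 0^{2} = 0$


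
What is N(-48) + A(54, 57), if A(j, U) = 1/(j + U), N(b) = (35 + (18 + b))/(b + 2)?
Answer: -509/5106 ≈ -0.099687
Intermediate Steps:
N(b) = (53 + b)/(2 + b)
A(j, U) = 1/(U + j)
N(-48) + A(54, 57) = (53 - 48)/(2 - 48) + 1/(57 + 54) = 5/(-46) + 1/111 = -1/46*5 + 1/111 = -5/46 + 1/111 = -509/5106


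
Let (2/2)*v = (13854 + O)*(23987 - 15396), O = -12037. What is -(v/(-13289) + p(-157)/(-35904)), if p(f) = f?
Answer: 560453860315/477128256 ≈ 1174.6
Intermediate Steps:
v = 15609847 (v = (13854 - 12037)*(23987 - 15396) = 1817*8591 = 15609847)
-(v/(-13289) + p(-157)/(-35904)) = -(15609847/(-13289) - 157/(-35904)) = -(15609847*(-1/13289) - 157*(-1/35904)) = -(-15609847/13289 + 157/35904) = -1*(-560453860315/477128256) = 560453860315/477128256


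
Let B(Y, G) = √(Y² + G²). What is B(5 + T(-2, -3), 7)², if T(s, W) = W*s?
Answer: 170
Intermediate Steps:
B(Y, G) = √(G² + Y²)
B(5 + T(-2, -3), 7)² = (√(7² + (5 - 3*(-2))²))² = (√(49 + (5 + 6)²))² = (√(49 + 11²))² = (√(49 + 121))² = (√170)² = 170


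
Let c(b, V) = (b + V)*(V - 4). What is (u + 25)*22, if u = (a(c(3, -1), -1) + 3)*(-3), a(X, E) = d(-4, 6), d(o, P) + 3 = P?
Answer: 154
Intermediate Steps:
c(b, V) = (-4 + V)*(V + b) (c(b, V) = (V + b)*(-4 + V) = (-4 + V)*(V + b))
d(o, P) = -3 + P
a(X, E) = 3 (a(X, E) = -3 + 6 = 3)
u = -18 (u = (3 + 3)*(-3) = 6*(-3) = -18)
(u + 25)*22 = (-18 + 25)*22 = 7*22 = 154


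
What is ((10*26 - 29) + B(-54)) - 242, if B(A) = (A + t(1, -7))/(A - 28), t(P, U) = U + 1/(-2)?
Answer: -41/4 ≈ -10.250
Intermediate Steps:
t(P, U) = -½ + U (t(P, U) = U - ½ = -½ + U)
B(A) = (-15/2 + A)/(-28 + A) (B(A) = (A + (-½ - 7))/(A - 28) = (A - 15/2)/(-28 + A) = (-15/2 + A)/(-28 + A))
((10*26 - 29) + B(-54)) - 242 = ((10*26 - 29) + (-15/2 - 54)/(-28 - 54)) - 242 = ((260 - 29) - 123/2/(-82)) - 242 = (231 - 1/82*(-123/2)) - 242 = (231 + ¾) - 242 = 927/4 - 242 = -41/4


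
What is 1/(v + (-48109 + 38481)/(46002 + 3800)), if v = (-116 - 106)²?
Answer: 24901/1227216070 ≈ 2.0291e-5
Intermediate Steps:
v = 49284 (v = (-222)² = 49284)
1/(v + (-48109 + 38481)/(46002 + 3800)) = 1/(49284 + (-48109 + 38481)/(46002 + 3800)) = 1/(49284 - 9628/49802) = 1/(49284 - 9628*1/49802) = 1/(49284 - 4814/24901) = 1/(1227216070/24901) = 24901/1227216070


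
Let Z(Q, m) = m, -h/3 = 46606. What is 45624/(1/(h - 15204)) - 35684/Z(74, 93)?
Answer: -657763342388/93 ≈ -7.0727e+9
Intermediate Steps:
h = -139818 (h = -3*46606 = -139818)
45624/(1/(h - 15204)) - 35684/Z(74, 93) = 45624/(1/(-139818 - 15204)) - 35684/93 = 45624/(1/(-155022)) - 35684*1/93 = 45624/(-1/155022) - 35684/93 = 45624*(-155022) - 35684/93 = -7072723728 - 35684/93 = -657763342388/93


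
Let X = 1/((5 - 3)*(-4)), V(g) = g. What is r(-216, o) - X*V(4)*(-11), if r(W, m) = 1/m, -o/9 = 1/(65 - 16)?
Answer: -197/18 ≈ -10.944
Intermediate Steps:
o = -9/49 (o = -9/(65 - 16) = -9/49 ≈ -0.18367)
X = -1/8 (X = 1/(2*(-4)) = 1/(-8) = -1/8 ≈ -0.12500)
r(-216, o) - X*V(4)*(-11) = 1/(-9/49) - (-1/8*4)*(-11) = -49/9 - (-1)*(-11)/2 = -49/9 - 1*11/2 = -49/9 - 11/2 = -197/18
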